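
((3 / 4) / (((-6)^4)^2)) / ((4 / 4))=1 / 2239488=0.00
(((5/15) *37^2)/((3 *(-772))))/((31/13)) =-17797/215388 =-0.08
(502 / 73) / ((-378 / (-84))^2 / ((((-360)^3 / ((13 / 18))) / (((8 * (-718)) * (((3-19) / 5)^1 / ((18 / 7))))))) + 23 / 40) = 7319160000 / 609610663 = 12.01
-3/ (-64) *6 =9/ 32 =0.28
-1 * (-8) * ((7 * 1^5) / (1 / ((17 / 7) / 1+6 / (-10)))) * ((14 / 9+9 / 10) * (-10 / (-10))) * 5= 56576 / 45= 1257.24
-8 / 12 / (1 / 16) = -32 / 3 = -10.67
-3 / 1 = -3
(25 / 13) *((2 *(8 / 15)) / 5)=16 / 39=0.41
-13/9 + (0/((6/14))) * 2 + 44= 42.56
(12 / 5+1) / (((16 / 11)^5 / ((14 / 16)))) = 19165069 / 41943040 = 0.46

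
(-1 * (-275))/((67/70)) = 19250/67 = 287.31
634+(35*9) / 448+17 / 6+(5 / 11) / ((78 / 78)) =1347437 / 2112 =637.99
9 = 9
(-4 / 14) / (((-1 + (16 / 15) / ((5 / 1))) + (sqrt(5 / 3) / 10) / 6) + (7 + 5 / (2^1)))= -0.03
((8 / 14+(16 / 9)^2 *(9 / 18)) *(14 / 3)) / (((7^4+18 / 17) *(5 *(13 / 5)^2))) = 41480 / 335394189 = 0.00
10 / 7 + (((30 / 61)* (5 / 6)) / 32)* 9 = 21095 / 13664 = 1.54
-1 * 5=-5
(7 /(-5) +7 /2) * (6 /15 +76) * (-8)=-32088 /25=-1283.52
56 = 56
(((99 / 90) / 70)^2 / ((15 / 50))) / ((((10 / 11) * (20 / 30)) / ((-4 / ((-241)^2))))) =-1331 / 14229845000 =-0.00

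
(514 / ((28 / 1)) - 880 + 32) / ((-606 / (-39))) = -1495 / 28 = -53.39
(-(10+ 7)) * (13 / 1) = -221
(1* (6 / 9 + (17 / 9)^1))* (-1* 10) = -230 / 9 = -25.56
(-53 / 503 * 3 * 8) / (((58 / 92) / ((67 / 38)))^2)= -3020594232 / 152711303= -19.78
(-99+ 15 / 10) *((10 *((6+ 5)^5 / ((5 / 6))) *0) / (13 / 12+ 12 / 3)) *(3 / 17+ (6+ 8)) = 0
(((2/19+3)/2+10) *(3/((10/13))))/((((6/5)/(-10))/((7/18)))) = -199745/1368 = -146.01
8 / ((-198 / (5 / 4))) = -5 / 99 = -0.05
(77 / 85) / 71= 77 / 6035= 0.01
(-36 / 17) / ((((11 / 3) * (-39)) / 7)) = 252 / 2431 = 0.10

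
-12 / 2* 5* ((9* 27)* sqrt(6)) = -17856.78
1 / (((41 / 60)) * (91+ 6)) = 60 / 3977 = 0.02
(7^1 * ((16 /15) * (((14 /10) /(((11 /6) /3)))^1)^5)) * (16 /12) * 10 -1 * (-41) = 3182316943919 /503284375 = 6323.10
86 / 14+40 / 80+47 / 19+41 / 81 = 207331 / 21546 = 9.62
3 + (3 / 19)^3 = 20604 / 6859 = 3.00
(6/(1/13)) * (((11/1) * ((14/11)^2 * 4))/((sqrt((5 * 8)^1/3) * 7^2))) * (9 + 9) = 5616 * sqrt(30)/55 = 559.27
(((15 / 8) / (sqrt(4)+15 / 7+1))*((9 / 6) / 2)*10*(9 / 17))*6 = 4725 / 544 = 8.69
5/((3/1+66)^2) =5/4761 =0.00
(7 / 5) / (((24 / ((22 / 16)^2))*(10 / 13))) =0.14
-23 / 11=-2.09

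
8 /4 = 2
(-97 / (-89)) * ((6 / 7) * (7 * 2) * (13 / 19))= 15132 / 1691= 8.95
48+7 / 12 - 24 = 295 / 12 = 24.58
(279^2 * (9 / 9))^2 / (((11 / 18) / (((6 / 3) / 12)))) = 18177663843 / 11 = 1652514894.82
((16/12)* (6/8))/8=1/8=0.12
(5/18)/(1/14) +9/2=8.39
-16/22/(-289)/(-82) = -4/130339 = -0.00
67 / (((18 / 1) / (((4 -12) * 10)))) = -2680 / 9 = -297.78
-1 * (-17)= 17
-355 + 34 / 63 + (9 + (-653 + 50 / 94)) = -2954866 / 2961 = -997.93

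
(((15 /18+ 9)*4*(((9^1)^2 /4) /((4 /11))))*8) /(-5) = -17523 /5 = -3504.60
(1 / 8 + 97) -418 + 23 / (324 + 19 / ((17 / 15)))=-14867503 / 46344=-320.81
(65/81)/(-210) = -0.00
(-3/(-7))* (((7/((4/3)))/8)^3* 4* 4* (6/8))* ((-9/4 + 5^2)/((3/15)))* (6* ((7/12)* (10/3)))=63206325/32768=1928.90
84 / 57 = 28 / 19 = 1.47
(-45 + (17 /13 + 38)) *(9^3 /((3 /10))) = -179820 /13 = -13832.31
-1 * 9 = -9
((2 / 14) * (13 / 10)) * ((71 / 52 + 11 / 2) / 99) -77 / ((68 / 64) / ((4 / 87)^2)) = -7944133 / 56616120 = -0.14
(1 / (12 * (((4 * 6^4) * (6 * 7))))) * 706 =353 / 1306368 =0.00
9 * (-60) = -540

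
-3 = -3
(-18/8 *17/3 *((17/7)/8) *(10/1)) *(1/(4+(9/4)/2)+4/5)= -44217/1148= -38.52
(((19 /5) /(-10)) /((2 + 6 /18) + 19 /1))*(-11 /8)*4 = 627 /6400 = 0.10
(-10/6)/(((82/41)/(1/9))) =-0.09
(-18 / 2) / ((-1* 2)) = 9 / 2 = 4.50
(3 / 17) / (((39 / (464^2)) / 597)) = 128531712 / 221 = 581591.46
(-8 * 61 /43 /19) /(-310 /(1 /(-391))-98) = -61 /12368563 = -0.00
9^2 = 81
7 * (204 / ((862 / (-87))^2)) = 2702133 / 185761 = 14.55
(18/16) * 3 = 27/8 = 3.38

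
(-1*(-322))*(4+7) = 3542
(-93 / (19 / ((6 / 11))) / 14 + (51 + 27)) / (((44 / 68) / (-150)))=-18037.61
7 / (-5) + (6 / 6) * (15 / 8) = 19 / 40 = 0.48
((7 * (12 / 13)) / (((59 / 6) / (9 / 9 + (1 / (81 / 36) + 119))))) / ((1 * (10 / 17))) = 515984 / 3835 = 134.55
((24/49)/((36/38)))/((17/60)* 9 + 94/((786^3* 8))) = 246031079040/1213483563859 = 0.20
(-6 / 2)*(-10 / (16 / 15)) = 225 / 8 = 28.12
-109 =-109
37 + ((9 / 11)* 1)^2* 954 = 81751 / 121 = 675.63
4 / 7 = 0.57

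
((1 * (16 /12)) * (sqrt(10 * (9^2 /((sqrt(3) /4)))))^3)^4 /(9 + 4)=135413275557888000000 /13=10416405812145230769.23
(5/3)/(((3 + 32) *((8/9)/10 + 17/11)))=165/5663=0.03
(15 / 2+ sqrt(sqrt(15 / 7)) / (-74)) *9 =-9 *15^(1 / 4) *7^(3 / 4) / 518+ 135 / 2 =67.35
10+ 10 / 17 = 180 / 17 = 10.59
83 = 83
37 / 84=0.44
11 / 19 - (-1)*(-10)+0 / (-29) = -179 / 19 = -9.42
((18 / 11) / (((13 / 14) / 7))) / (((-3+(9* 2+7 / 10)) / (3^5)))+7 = 4443677 / 22451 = 197.93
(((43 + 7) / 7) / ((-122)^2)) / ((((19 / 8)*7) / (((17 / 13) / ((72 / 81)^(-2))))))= 108800 / 3647856303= 0.00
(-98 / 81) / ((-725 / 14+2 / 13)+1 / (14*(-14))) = 249704 / 10657251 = 0.02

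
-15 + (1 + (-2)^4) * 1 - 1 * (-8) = 10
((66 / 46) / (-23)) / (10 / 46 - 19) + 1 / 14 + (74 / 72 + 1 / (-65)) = 1638281 / 1506960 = 1.09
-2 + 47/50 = -53/50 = -1.06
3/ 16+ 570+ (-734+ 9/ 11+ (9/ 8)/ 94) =-674095/ 4136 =-162.98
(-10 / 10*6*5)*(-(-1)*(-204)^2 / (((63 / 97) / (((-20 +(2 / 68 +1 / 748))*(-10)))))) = -29557335600 / 77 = -383861501.30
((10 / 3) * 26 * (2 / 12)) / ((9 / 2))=260 / 81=3.21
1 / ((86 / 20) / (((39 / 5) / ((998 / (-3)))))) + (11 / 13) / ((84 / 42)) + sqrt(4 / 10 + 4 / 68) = 232985 / 557882 + sqrt(3315) / 85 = 1.09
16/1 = 16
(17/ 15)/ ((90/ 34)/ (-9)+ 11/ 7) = 2023/ 2280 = 0.89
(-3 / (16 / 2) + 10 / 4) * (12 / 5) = 51 / 10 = 5.10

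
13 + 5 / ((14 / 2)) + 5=131 / 7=18.71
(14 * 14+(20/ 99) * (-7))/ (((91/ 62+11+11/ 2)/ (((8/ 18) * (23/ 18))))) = 27470464/ 4466583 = 6.15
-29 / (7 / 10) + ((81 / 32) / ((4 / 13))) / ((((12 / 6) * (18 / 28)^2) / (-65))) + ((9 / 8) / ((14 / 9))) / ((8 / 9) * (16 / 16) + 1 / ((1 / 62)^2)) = -688.38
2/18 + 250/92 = 1171/414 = 2.83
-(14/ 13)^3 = -2744/ 2197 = -1.25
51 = 51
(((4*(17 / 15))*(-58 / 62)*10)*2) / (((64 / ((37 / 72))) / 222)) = -674917 / 4464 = -151.19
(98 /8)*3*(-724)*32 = -851424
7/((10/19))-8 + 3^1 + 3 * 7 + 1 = 303/10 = 30.30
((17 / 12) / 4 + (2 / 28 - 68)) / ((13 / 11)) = -249755 / 4368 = -57.18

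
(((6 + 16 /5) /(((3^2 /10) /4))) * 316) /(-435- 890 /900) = -1162880 /39239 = -29.64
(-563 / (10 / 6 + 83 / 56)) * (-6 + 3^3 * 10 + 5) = -25443096 / 529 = -48096.59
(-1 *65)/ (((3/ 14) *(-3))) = 910/ 9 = 101.11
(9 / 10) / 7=9 / 70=0.13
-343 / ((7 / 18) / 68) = -59976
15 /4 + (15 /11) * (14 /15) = 221 /44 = 5.02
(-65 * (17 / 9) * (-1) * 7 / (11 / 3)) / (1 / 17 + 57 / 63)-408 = -623407 / 3784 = -164.75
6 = 6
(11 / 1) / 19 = 11 / 19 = 0.58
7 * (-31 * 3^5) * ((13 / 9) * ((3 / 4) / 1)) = -228501 / 4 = -57125.25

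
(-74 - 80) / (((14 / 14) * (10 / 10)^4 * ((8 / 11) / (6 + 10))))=-3388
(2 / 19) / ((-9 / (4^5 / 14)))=-1024 / 1197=-0.86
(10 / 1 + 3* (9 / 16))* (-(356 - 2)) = -4137.38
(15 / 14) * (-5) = -75 / 14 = -5.36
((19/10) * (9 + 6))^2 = 3249/4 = 812.25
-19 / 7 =-2.71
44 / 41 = 1.07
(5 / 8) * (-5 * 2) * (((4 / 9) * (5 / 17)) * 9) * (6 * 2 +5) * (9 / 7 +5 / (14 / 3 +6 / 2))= -39000 / 161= -242.24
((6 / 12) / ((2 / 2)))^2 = 1 / 4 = 0.25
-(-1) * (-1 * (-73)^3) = 389017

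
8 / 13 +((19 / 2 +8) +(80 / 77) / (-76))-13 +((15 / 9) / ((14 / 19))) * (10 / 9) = 1117249 / 146718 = 7.61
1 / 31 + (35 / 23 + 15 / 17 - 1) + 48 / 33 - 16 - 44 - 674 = -97479508 / 133331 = -731.11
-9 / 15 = -0.60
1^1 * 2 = 2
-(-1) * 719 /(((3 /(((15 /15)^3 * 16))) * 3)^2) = 184064 /81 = 2272.40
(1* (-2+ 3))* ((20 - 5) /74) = 15 /74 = 0.20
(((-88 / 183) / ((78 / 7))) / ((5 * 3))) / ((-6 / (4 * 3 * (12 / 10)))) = 1232 / 178425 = 0.01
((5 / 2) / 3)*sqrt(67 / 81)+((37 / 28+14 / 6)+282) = 5*sqrt(67) / 54+23995 / 84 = 286.41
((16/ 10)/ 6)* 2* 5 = 2.67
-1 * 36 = -36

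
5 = 5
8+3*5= 23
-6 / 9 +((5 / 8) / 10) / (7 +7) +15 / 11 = 5185 / 7392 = 0.70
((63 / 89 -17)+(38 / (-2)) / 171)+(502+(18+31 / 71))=28664882 / 56871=504.03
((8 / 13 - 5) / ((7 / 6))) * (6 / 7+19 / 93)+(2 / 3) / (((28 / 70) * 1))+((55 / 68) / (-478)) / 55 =-4472187089 / 1925569464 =-2.32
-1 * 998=-998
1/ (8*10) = 1/ 80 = 0.01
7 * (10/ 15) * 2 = 28/ 3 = 9.33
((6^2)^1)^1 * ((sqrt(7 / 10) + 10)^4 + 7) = 72504 * sqrt(70) / 5 + 9384741 / 25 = 496712.04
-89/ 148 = -0.60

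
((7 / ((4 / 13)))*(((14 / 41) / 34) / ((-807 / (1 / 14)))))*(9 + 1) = -455 / 2249916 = -0.00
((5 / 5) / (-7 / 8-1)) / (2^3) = -0.07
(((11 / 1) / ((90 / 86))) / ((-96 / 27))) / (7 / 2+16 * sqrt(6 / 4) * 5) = 3311 / 3068080 - 473 * sqrt(6) / 38351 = -0.03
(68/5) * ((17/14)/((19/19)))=578/35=16.51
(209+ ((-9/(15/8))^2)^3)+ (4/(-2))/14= 1360564582/109375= 12439.45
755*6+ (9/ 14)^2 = 887961/ 196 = 4530.41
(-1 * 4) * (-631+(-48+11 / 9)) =24400 / 9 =2711.11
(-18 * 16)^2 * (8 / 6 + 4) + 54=442422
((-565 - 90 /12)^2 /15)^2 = 477440708.51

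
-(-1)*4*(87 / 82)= 174 / 41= 4.24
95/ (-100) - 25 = -519/ 20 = -25.95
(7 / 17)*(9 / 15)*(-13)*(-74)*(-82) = -1656564 / 85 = -19488.99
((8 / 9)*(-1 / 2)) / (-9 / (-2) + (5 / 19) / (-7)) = -1064 / 10683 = -0.10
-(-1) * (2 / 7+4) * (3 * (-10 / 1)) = -900 / 7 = -128.57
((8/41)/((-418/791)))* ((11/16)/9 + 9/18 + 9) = -1090789/308484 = -3.54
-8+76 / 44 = -69 / 11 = -6.27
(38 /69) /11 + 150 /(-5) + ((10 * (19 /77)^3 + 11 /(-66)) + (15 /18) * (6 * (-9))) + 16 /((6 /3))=-1406328243 /21000518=-66.97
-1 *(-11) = 11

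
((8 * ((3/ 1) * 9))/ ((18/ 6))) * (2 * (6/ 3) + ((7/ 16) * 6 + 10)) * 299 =357903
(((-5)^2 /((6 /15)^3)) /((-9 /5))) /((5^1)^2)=-625 /72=-8.68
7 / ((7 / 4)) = 4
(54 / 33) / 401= 18 / 4411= 0.00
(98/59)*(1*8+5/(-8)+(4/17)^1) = 12.64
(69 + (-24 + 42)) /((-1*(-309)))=0.28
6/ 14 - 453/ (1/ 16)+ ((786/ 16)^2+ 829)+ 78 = -1759433/ 448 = -3927.31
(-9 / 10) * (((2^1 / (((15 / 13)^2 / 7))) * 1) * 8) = -9464 / 125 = -75.71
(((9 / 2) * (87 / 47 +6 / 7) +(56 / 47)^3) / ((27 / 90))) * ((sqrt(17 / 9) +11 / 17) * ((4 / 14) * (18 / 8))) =3328478175 / 172969118 +100862975 * sqrt(17) / 10174654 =60.12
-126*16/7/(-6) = 48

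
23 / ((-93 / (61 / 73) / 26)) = -36478 / 6789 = -5.37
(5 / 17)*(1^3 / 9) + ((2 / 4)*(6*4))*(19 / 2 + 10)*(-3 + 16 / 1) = 465431 / 153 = 3042.03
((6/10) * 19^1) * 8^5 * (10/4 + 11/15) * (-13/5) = -392544256/125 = -3140354.05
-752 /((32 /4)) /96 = -47 /48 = -0.98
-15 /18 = -5 /6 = -0.83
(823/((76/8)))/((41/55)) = 90530/779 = 116.21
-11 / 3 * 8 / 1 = -88 / 3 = -29.33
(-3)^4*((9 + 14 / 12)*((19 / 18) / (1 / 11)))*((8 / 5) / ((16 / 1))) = 38247 / 40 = 956.18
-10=-10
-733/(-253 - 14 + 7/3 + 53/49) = 107751/38747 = 2.78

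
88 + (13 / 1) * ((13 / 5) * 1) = 609 / 5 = 121.80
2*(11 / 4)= 11 / 2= 5.50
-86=-86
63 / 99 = 0.64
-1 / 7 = -0.14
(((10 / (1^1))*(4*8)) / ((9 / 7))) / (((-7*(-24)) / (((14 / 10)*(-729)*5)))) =-7560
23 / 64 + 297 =19031 / 64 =297.36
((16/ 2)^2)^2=4096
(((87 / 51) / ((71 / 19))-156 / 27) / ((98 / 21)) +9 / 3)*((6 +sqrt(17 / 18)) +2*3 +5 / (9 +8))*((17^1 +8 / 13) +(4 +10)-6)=3488249*sqrt(34) / 439348 +2187132123 / 3734458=631.96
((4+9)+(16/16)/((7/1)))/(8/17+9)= 1.39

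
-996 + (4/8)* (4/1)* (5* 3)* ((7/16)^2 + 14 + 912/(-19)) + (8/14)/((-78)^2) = -2739611383/1362816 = -2010.26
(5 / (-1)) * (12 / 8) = -15 / 2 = -7.50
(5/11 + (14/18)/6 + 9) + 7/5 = 32623/2970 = 10.98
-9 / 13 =-0.69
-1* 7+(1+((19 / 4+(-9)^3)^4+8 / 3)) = 211307657478083 / 768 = 275140179007.92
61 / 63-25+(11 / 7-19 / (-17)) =-22858 / 1071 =-21.34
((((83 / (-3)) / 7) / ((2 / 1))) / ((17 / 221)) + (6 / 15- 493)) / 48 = -108841 / 10080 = -10.80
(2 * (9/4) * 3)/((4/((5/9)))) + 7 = 71/8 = 8.88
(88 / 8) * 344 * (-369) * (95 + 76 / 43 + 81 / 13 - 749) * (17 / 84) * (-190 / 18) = -526047053950 / 273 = -1926912285.53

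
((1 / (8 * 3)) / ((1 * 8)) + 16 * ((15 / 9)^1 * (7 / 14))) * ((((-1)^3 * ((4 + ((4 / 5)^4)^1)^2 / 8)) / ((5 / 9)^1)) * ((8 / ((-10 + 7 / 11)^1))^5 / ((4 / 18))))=119.54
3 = 3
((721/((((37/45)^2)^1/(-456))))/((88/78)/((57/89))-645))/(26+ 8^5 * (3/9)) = 2220014733300/32148993279953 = 0.07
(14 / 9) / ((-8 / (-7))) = 49 / 36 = 1.36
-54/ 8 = -27/ 4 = -6.75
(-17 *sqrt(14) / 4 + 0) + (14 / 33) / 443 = 14 / 14619 - 17 *sqrt(14) / 4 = -15.90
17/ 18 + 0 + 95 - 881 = -14131/ 18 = -785.06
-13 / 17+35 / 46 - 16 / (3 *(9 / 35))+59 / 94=-9981592 / 496179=-20.12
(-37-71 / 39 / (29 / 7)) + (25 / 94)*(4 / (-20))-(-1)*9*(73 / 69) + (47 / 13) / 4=-132369845 / 4890444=-27.07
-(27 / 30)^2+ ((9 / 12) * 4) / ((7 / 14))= 519 / 100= 5.19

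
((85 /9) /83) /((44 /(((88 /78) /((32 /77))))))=6545 /932256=0.01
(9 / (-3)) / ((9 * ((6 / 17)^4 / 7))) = -584647 / 3888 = -150.37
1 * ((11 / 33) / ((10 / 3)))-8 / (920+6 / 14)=5883 / 64430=0.09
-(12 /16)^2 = -9 /16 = -0.56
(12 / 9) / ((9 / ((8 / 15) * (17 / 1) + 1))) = 604 / 405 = 1.49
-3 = -3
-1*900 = -900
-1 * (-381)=381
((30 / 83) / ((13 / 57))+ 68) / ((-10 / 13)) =-37541 / 415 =-90.46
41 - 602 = -561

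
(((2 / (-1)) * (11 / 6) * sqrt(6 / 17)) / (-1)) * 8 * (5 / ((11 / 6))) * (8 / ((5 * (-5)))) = -128 * sqrt(102) / 85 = -15.21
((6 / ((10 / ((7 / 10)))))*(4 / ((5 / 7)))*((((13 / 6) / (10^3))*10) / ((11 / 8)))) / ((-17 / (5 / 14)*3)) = -91 / 350625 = -0.00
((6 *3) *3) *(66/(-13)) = -3564/13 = -274.15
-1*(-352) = 352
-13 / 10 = -1.30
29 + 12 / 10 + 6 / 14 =1072 / 35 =30.63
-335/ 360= -67/ 72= -0.93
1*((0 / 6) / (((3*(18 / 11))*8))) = 0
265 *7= 1855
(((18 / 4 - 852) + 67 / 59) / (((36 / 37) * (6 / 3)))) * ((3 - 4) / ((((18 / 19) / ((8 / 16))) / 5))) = 351046565 / 305856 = 1147.75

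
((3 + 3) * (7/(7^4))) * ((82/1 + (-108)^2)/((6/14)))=3356/7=479.43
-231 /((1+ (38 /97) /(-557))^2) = -32110461251 /138810861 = -231.33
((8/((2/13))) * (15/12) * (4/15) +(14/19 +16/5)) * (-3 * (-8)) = 48496/95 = 510.48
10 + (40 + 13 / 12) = 51.08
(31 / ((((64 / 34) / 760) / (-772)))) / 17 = -568385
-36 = -36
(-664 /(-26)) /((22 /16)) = 2656 /143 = 18.57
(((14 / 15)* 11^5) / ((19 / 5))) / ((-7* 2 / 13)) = -2093663 / 57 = -36730.93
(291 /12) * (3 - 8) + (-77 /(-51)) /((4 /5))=-12175 /102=-119.36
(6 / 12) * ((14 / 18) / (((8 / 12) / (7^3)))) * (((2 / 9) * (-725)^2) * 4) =2524051250 / 27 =93483379.63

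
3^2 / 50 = 9 / 50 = 0.18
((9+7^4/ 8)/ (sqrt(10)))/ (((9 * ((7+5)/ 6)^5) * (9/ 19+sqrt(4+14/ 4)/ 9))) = -892753 * sqrt(3)/ 1972992+1268649 * sqrt(10)/ 3288320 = 0.44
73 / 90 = 0.81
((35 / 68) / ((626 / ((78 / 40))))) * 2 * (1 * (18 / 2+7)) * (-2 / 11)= -546 / 58531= -0.01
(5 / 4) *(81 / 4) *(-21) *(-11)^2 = -1029105 / 16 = -64319.06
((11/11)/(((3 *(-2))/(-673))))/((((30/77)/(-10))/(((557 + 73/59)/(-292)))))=213347057/38763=5503.88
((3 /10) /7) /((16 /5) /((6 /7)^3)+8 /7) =81 /11764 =0.01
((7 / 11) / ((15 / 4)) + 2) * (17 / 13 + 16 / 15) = 165754 / 32175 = 5.15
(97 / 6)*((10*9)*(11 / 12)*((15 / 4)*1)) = 5001.56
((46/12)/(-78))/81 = -23/37908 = -0.00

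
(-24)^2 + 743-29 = 1290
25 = 25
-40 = -40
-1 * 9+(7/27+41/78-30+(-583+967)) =242741/702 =345.78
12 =12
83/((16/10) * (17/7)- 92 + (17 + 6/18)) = -8715/7432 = -1.17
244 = 244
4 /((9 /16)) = 64 /9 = 7.11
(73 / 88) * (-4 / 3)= -73 / 66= -1.11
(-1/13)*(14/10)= -7/65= -0.11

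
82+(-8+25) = 99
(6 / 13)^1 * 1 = 6 / 13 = 0.46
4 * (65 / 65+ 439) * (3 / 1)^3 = 47520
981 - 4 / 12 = 980.67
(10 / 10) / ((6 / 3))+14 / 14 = 3 / 2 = 1.50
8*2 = 16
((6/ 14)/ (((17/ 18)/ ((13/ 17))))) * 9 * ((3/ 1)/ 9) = 2106/ 2023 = 1.04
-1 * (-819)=819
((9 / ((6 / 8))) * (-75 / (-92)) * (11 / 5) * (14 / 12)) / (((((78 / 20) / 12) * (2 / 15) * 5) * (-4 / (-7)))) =121275 / 598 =202.80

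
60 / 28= 15 / 7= 2.14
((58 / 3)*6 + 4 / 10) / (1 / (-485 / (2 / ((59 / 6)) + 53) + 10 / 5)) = -13000134 / 15695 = -828.30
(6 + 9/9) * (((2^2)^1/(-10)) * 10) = -28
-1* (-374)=374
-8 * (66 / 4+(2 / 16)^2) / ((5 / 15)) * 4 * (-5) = 15855 / 2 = 7927.50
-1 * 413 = -413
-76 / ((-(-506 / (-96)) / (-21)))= -76608 / 253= -302.80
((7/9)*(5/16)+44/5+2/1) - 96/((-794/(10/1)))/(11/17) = 40597217/3144240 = 12.91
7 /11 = 0.64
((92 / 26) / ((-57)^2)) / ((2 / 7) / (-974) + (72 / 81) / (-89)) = -13956446 / 131746589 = -0.11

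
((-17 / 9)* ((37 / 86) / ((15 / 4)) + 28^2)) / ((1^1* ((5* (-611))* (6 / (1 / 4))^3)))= 4298909 / 122579308800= 0.00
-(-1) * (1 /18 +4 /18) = 5 /18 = 0.28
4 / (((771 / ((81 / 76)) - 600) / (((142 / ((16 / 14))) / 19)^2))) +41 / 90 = 8137751 / 4418640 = 1.84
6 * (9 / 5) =54 / 5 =10.80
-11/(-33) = 1/3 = 0.33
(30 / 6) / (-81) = -5 / 81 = -0.06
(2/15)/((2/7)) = 7/15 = 0.47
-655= -655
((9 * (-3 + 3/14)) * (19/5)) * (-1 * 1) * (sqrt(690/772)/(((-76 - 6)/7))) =-6669 * sqrt(133170)/316520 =-7.69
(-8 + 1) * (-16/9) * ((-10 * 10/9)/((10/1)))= -13.83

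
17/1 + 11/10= 181/10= 18.10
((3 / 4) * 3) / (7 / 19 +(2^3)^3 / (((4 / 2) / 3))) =171 / 58396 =0.00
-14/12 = -7/6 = -1.17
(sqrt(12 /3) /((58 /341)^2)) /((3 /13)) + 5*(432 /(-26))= 14201809 /65598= 216.50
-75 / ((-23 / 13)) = 975 / 23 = 42.39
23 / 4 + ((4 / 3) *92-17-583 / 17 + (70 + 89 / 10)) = 159143 / 1020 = 156.02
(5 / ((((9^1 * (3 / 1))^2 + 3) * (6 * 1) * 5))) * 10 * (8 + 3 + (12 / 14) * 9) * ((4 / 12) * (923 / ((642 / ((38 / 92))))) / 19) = 604565 / 1361897712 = 0.00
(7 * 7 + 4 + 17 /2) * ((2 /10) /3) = 41 /10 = 4.10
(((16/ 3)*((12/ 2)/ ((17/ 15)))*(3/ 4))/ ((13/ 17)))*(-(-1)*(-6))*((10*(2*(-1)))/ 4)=10800/ 13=830.77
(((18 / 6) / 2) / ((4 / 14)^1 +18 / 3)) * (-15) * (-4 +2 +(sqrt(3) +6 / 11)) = 630 / 121- 315 * sqrt(3) / 88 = -0.99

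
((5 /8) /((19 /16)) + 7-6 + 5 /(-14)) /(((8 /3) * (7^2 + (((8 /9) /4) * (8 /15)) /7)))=125955 /14081584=0.01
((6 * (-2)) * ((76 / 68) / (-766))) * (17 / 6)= 19 / 383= 0.05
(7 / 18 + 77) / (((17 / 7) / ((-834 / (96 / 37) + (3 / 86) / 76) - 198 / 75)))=-1032712584127 / 100000800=-10327.04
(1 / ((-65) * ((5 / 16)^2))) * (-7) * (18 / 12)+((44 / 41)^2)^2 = 13686301568 / 4591861625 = 2.98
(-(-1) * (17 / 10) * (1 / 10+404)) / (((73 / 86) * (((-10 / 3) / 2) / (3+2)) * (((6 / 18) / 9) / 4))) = -478543302 / 1825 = -262215.51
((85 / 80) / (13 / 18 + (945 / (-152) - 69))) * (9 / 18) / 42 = -969 / 5706904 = -0.00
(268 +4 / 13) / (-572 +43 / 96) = -334848 / 713297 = -0.47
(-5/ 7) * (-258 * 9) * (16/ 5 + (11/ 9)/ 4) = 81399/ 14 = 5814.21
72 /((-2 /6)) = -216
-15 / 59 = -0.25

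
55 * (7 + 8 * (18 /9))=1265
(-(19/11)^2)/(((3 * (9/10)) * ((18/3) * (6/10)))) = -9025/29403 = -0.31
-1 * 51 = -51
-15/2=-7.50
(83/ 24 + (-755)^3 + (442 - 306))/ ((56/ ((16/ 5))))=-10328849653/ 420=-24592499.17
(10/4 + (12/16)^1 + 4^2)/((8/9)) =693/32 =21.66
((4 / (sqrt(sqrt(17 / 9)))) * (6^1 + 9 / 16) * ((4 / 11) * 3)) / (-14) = -45 * 17^(3 / 4) * sqrt(3) / 374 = -1.74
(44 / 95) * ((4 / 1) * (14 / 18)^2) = 8624 / 7695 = 1.12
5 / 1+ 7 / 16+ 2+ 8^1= 15.44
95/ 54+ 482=26123/ 54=483.76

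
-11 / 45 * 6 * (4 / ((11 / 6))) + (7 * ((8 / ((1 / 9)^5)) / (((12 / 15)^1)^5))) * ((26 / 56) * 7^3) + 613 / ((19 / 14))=78167058204897 / 48640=1607053005.86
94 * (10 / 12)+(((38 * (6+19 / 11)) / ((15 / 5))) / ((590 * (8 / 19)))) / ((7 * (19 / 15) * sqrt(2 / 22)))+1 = 79.48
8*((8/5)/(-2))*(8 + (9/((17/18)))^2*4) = -3433216/1445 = -2375.93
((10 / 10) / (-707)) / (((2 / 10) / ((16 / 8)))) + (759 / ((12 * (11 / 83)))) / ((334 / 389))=525005547 / 944552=555.82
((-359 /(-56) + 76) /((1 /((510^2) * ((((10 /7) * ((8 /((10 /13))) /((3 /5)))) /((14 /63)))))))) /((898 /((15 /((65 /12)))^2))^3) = 188432142549120000 /126680133468161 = 1487.46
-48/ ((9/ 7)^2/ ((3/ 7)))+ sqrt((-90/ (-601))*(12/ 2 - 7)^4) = -112/ 9+ 3*sqrt(6010)/ 601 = -12.06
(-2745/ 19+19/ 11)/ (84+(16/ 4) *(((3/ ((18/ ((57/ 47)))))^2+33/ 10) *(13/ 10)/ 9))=-29656487700/ 17852568283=-1.66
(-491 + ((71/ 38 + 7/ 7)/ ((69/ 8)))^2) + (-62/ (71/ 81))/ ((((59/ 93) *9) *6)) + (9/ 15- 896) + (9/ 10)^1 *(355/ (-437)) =-100010277296981/ 71997222690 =-1389.09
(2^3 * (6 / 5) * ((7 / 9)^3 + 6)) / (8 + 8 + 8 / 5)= 9434 / 2673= 3.53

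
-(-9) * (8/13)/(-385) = -72/5005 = -0.01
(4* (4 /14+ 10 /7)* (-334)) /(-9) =5344 /21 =254.48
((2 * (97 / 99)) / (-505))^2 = 37636 / 2499500025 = 0.00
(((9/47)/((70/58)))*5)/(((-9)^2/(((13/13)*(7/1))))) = 29/423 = 0.07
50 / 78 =0.64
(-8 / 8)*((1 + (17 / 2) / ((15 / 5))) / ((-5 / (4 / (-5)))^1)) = -46 / 75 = -0.61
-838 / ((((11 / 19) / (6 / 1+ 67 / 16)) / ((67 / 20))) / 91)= -7911729371 / 1760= -4495300.78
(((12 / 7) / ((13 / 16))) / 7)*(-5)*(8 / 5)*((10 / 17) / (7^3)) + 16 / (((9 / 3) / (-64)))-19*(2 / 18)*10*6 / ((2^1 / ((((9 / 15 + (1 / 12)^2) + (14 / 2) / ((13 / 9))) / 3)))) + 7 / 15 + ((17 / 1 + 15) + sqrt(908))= -5102522241521 / 12034484280 + 2*sqrt(227)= -393.86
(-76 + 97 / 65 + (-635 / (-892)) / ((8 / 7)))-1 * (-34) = -18500163 / 463840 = -39.88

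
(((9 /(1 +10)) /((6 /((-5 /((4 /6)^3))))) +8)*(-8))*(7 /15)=-7021 /330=-21.28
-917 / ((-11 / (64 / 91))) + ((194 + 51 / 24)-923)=-764473 / 1144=-668.25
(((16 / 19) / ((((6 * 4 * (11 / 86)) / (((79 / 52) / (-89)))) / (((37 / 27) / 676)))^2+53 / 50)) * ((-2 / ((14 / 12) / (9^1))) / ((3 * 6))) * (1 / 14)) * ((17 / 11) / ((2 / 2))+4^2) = -7317506090767200 / 63660178746180103446122533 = -0.00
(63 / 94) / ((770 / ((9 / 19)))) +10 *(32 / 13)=62868253 / 2553980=24.62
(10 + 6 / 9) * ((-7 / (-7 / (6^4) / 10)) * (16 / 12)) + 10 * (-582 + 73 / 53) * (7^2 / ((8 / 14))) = -33237775 / 106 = -313563.92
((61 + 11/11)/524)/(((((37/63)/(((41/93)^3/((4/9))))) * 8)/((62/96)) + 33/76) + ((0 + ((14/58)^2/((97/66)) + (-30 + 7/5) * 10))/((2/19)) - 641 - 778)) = -1495549998922/51791039691752233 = -0.00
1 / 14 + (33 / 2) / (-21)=-5 / 7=-0.71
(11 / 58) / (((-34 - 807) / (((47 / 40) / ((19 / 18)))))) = -4653 / 18535640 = -0.00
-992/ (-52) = 19.08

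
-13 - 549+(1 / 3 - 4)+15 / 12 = -6773 / 12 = -564.42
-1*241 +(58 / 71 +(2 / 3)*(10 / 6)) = -152767 / 639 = -239.07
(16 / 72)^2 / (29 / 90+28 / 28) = 40 / 1071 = 0.04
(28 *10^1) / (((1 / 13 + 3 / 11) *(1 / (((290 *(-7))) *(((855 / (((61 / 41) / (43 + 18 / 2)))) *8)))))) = -23706279717120 / 61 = -388627536346.23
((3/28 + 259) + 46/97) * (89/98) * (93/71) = 5835475371/18897928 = 308.79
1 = 1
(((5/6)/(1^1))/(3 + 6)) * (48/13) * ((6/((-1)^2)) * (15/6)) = 200/39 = 5.13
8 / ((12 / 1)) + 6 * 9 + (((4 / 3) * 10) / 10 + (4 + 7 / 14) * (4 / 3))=62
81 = 81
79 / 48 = 1.65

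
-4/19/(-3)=4/57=0.07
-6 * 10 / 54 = -10 / 9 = -1.11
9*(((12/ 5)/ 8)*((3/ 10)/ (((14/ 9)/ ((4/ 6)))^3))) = 2187/ 34300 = 0.06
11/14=0.79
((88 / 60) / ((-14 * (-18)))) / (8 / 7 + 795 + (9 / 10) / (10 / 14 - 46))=3487 / 476981163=0.00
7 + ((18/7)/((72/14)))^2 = 29/4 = 7.25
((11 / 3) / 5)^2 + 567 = 127696 / 225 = 567.54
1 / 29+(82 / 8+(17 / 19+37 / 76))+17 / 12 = 86503 / 6612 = 13.08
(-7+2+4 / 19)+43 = 726 / 19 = 38.21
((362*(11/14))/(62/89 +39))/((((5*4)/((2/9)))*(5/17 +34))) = 273853/117966870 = 0.00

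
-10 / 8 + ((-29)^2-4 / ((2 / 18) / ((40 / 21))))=21593 / 28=771.18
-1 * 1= -1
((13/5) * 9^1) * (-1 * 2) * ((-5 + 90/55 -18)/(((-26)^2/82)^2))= 711063/48334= 14.71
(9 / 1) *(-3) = -27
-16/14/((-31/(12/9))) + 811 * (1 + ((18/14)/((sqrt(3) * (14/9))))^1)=21897 * sqrt(3)/98 + 527993/651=1198.06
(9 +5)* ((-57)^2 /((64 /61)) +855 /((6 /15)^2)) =3781323 /32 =118166.34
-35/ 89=-0.39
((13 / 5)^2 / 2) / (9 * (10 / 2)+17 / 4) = 338 / 4925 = 0.07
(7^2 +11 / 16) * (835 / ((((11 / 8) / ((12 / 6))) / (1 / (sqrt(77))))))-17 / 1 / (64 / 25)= -425 / 64 +663825 * sqrt(77) / 847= 6870.62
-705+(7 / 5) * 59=-3112 / 5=-622.40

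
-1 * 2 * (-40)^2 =-3200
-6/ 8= -3/ 4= -0.75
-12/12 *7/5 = -7/5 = -1.40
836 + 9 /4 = 3353 /4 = 838.25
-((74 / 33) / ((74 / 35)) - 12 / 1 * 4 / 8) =163 / 33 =4.94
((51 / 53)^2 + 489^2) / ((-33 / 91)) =-20374702530 / 30899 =-659396.83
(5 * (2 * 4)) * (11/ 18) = 220/ 9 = 24.44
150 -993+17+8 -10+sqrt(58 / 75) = -827.12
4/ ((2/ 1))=2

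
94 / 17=5.53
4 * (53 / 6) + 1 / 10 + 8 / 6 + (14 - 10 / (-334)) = 254491 / 5010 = 50.80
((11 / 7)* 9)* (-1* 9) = -891 / 7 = -127.29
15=15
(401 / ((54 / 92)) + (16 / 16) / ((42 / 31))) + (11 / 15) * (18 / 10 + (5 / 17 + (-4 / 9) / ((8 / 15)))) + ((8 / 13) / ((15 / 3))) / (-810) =429081056 / 626535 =684.85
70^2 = 4900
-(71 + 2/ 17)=-1209/ 17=-71.12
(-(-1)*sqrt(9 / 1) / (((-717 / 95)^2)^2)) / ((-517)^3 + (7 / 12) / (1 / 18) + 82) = -8573750 / 1281454236604451673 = -0.00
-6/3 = -2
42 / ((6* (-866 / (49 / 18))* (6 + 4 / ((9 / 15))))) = -343 / 197448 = -0.00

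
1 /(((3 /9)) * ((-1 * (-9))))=1 /3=0.33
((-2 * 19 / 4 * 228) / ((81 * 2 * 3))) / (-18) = 361 / 1458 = 0.25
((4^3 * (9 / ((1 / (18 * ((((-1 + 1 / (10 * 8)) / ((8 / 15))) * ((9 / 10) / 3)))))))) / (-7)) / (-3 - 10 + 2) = -57591 / 770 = -74.79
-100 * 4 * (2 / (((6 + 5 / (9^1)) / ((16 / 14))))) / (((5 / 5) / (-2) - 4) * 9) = 12800 / 3717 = 3.44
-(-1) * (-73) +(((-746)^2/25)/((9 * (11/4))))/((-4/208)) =-115936003/2475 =-46842.83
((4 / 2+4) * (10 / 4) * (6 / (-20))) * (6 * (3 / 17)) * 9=-729 / 17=-42.88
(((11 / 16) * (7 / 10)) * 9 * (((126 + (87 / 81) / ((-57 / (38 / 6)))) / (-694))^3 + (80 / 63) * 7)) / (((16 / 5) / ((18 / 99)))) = 298229833997032637 / 136425227925768192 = 2.19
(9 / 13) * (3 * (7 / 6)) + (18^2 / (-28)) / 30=927 / 455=2.04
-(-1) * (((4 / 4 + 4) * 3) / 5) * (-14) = -42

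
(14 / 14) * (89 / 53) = 89 / 53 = 1.68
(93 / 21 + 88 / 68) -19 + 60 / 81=-12.54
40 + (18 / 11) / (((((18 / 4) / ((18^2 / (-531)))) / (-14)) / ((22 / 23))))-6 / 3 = 55598 / 1357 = 40.97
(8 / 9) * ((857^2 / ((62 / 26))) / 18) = 38191348 / 2511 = 15209.62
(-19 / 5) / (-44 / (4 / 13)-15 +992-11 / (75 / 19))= -285 / 62341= -0.00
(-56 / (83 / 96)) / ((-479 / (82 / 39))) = 146944 / 516841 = 0.28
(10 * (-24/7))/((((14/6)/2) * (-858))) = 240/7007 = 0.03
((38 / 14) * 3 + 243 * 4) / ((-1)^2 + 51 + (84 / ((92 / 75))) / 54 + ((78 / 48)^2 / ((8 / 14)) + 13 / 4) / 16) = 1939083264 / 106357181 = 18.23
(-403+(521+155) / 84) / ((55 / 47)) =-35438 / 105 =-337.50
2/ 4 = 0.50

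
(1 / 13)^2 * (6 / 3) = 2 / 169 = 0.01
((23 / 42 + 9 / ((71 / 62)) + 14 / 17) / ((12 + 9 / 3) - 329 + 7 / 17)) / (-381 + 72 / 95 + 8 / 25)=222262475 / 2868827890446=0.00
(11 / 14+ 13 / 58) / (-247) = -0.00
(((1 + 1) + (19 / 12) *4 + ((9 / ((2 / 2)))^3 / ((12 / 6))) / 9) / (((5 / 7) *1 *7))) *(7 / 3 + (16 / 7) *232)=655441 / 126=5201.91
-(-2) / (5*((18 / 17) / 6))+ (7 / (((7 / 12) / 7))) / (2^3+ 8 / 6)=169 / 15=11.27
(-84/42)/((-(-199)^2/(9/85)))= 0.00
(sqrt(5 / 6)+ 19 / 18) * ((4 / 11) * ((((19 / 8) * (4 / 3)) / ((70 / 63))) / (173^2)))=19 * sqrt(30) / 3292190+ 361 / 9876570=0.00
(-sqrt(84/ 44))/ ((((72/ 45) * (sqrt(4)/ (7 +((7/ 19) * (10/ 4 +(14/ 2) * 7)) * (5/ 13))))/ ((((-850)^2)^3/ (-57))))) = 416219848259277343750 * sqrt(231)/ 154869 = 40847387224944080.03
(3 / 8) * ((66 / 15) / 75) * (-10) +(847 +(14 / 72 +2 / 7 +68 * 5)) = 7479739 / 6300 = 1187.26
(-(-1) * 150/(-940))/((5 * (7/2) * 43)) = -3/14147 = -0.00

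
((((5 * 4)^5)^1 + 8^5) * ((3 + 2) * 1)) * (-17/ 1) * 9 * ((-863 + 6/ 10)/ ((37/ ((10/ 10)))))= 2132773429248/ 37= 57642525114.81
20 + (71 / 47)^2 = 49221 / 2209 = 22.28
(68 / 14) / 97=34 / 679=0.05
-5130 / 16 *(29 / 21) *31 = -768645 / 56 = -13725.80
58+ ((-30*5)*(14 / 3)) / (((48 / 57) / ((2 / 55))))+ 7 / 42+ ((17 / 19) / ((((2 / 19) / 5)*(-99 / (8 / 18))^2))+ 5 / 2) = 48331873 / 1587762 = 30.44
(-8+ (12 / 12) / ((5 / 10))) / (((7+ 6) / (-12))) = 72 / 13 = 5.54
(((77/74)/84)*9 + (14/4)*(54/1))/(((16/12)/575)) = 96560325/1184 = 81554.33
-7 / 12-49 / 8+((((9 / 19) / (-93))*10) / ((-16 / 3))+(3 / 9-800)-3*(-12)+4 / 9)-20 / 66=-179650135 / 233244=-770.22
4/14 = 0.29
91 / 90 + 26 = 27.01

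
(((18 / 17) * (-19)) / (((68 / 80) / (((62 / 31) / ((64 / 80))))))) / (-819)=1900 / 26299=0.07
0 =0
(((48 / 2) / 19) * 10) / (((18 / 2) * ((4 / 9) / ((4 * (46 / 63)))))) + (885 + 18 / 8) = 1430771 / 1596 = 896.47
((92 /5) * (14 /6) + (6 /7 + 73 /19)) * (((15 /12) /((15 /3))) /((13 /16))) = 380108 /25935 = 14.66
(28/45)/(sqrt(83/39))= 28*sqrt(3237)/3735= 0.43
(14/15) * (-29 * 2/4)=-203/15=-13.53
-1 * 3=-3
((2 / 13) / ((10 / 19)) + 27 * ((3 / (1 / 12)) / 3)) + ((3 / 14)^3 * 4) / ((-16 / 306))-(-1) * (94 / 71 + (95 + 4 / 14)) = 10641170027 / 25327120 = 420.15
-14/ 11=-1.27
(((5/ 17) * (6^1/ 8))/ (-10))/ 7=-3/ 952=-0.00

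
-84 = -84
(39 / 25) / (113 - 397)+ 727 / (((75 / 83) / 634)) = 10864758979 / 21300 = 510082.58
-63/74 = -0.85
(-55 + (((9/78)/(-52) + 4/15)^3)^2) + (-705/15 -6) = -7513288823020295830829080391/69567709406366306304000000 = -108.00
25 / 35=5 / 7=0.71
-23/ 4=-5.75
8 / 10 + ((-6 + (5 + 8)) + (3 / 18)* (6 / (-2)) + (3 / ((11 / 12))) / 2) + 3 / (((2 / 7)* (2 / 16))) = 10223 / 110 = 92.94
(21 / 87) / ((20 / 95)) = 133 / 116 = 1.15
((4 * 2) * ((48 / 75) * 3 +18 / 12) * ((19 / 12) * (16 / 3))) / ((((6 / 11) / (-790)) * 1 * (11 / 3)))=-456304 / 5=-91260.80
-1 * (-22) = 22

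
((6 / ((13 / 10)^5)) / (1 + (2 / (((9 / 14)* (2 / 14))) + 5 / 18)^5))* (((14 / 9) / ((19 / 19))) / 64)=1102248000 / 146463487098600529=0.00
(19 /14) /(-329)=-19 /4606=-0.00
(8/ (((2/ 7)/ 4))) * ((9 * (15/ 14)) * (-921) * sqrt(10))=-994680 * sqrt(10)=-3145454.34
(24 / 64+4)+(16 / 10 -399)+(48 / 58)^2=-13198321 / 33640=-392.34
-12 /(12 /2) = -2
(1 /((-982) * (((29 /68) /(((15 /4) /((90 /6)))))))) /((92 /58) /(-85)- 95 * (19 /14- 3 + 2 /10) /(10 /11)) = -20230 /5109075459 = -0.00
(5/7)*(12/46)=30/161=0.19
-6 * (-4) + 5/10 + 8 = 65/2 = 32.50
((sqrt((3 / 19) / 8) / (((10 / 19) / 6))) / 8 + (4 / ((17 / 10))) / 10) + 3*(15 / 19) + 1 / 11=3*sqrt(114) / 160 + 9574 / 3553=2.89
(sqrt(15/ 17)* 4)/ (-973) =-4* sqrt(255)/ 16541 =-0.00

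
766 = 766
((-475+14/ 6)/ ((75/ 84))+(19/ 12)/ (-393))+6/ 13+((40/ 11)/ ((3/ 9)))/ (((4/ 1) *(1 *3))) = -8902259909/ 16859700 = -528.02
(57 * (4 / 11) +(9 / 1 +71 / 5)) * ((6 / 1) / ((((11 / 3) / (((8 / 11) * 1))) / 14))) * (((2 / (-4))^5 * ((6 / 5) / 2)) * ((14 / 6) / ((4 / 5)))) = -40.02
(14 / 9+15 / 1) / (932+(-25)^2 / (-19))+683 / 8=105031849 / 1229976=85.39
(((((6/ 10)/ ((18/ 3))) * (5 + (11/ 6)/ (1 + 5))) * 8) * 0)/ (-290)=0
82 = 82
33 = 33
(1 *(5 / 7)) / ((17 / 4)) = 20 / 119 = 0.17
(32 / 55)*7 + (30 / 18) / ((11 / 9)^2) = 3139 / 605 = 5.19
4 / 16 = 1 / 4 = 0.25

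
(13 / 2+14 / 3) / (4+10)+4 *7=2419 / 84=28.80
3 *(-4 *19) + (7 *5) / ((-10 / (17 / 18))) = -8327 / 36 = -231.31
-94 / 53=-1.77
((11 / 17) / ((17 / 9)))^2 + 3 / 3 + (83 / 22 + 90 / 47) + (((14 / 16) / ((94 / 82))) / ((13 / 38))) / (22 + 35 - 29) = 6.88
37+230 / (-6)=-4 / 3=-1.33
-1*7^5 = -16807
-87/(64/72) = -783/8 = -97.88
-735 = -735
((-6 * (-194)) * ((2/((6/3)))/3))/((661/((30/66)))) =1940/7271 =0.27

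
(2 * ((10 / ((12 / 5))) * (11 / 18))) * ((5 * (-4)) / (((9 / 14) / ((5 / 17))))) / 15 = -38500 / 12393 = -3.11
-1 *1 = -1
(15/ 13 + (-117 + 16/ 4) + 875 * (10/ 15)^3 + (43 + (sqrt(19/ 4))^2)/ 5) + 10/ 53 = 58469893/ 372060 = 157.15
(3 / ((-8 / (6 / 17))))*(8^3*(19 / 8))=-160.94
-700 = -700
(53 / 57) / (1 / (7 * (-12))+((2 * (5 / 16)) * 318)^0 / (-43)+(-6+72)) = 63812 / 4527035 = 0.01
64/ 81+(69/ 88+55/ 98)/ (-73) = 19675783/ 25496856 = 0.77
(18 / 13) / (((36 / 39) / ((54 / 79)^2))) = 4374 / 6241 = 0.70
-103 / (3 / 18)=-618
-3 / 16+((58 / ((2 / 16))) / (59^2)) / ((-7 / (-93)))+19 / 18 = 9259763 / 3508848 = 2.64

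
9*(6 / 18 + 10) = 93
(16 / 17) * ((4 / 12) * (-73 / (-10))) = 584 / 255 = 2.29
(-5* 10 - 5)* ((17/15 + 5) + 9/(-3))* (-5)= 2585/3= 861.67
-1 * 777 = -777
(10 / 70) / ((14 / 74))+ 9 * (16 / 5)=7241 / 245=29.56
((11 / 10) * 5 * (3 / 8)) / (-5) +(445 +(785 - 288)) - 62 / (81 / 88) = 5665007 / 6480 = 874.23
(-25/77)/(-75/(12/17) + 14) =100/28413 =0.00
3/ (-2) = -3/ 2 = -1.50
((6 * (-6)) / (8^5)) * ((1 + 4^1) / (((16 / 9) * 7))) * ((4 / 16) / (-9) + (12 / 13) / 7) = -15345 / 333971456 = -0.00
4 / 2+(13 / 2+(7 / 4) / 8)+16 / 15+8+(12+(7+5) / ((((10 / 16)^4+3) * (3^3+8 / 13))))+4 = 75484941919 / 2225168160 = 33.92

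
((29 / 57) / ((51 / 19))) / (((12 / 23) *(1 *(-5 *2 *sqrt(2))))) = -667 *sqrt(2) / 36720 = -0.03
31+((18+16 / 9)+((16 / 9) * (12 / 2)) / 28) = 3223 / 63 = 51.16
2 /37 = 0.05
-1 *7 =-7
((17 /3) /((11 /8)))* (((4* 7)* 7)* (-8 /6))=-106624 /99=-1077.01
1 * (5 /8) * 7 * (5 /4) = 175 /32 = 5.47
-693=-693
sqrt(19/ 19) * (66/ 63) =22/ 21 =1.05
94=94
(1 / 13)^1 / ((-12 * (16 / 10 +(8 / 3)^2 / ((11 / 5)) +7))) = -165 / 304564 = -0.00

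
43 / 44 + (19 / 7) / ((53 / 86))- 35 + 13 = -271279 / 16324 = -16.62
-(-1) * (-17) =-17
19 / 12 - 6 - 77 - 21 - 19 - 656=-9329 / 12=-777.42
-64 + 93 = 29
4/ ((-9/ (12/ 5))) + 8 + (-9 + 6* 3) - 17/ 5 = 188/ 15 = 12.53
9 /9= 1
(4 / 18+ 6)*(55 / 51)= 3080 / 459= 6.71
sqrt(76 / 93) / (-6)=-sqrt(1767) / 279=-0.15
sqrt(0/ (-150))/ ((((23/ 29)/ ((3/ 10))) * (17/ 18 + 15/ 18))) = 0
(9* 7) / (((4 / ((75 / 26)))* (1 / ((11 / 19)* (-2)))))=-51975 / 988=-52.61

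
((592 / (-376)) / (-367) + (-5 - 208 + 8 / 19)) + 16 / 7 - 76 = -656780331 / 2294117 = -286.29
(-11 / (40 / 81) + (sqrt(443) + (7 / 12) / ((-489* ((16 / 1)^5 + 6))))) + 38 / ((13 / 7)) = -362647104163 / 199975073220 + sqrt(443) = 19.23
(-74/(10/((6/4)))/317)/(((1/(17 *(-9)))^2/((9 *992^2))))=-11506459110912/1585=-7259595653.57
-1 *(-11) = 11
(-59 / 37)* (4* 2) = -12.76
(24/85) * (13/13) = 24/85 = 0.28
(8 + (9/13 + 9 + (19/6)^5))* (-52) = -33977767/1944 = -17478.28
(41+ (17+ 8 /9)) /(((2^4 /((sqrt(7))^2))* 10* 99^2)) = 371 /1411344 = 0.00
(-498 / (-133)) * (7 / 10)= 249 / 95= 2.62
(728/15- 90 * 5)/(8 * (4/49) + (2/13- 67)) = 3836014/632475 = 6.07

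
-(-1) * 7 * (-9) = -63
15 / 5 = 3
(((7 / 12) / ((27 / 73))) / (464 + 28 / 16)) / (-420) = -73 / 9054180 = -0.00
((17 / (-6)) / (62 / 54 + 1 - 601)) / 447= 0.00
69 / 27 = 23 / 9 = 2.56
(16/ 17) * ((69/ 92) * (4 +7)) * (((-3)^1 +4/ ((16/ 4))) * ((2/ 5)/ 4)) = -132/ 85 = -1.55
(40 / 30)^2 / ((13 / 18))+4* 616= 2466.46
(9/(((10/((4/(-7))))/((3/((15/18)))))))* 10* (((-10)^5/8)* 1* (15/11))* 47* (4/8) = 571050000/77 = 7416233.77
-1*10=-10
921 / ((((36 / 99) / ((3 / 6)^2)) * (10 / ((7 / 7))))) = 10131 / 160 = 63.32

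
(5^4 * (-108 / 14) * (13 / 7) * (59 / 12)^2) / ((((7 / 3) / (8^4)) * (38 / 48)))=-3127887360000 / 6517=-479958164.80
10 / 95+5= 97 / 19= 5.11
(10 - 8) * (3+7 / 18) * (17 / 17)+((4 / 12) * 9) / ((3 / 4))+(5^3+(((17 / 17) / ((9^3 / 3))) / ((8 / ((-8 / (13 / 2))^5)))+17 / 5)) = 139.18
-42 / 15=-14 / 5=-2.80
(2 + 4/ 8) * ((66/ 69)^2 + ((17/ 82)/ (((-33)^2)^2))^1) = 235334208205/ 102885762276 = 2.29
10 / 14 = 5 / 7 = 0.71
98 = 98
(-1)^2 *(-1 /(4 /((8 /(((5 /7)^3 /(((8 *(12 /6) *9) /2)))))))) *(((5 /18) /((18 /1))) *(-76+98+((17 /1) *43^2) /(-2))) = 7177618 /75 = 95701.57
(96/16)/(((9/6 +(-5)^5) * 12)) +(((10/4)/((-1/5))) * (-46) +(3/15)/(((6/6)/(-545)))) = 466.00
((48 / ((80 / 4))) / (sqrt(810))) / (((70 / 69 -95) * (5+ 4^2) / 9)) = -138 * sqrt(10) / 1134875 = -0.00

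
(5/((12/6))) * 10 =25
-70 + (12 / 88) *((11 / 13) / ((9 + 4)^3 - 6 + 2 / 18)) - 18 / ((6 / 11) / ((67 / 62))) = -1679413523 / 15894320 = -105.66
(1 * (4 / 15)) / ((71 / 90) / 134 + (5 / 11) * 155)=35376 / 9347281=0.00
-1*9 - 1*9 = -18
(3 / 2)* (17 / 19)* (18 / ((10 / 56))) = 12852 / 95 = 135.28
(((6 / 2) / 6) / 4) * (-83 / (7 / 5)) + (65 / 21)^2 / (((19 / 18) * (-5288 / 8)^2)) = -24115786995 / 3254187608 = -7.41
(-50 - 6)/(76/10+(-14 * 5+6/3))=140/151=0.93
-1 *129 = -129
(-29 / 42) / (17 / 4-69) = 58 / 5439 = 0.01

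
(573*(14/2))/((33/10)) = 13370/11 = 1215.45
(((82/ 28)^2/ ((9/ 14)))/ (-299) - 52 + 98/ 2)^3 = -1509121930906927/ 53471848818024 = -28.22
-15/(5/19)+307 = 250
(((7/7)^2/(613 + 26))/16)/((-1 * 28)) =-1/286272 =-0.00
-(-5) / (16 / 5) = 25 / 16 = 1.56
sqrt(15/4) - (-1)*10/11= 10/11 + sqrt(15)/2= 2.85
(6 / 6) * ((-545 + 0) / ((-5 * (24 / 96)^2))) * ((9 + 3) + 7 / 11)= 242416 / 11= 22037.82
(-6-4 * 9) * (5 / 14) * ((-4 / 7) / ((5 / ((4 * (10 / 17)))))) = 480 / 119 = 4.03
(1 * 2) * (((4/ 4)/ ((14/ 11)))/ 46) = 11/ 322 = 0.03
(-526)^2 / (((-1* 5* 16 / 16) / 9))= -2490084 / 5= -498016.80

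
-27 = -27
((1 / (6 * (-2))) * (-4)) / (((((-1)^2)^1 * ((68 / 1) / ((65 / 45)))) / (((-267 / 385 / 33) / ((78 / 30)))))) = -89 / 1555092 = -0.00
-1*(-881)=881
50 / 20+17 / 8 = 37 / 8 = 4.62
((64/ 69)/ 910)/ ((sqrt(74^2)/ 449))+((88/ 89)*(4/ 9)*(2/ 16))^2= 2286049408/ 248431115205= 0.01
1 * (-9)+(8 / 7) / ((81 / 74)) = -4511 / 567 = -7.96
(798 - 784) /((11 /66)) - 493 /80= 77.84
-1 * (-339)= 339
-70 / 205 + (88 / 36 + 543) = 201143 / 369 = 545.10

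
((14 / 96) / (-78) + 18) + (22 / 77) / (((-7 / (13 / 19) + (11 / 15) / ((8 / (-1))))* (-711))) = 600061960135 / 33340166496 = 18.00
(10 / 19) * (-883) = -8830 / 19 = -464.74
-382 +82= -300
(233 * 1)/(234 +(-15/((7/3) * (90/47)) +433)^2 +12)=45668/36228441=0.00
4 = 4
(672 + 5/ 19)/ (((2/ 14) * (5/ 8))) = 715288/ 95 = 7529.35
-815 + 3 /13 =-10592 /13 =-814.77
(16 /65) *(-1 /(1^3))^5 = -16 /65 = -0.25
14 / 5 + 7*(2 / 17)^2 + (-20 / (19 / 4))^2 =10759146 / 521645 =20.63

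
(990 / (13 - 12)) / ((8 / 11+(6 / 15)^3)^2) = 935859375 / 591872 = 1581.19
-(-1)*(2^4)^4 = 65536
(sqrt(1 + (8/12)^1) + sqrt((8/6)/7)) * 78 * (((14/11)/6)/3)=52 * sqrt(21)/99 + 182 * sqrt(15)/99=9.53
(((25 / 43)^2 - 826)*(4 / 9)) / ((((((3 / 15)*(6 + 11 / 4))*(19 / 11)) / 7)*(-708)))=22390852 / 18654561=1.20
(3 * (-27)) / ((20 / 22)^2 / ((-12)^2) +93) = -0.87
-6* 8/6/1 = -8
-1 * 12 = -12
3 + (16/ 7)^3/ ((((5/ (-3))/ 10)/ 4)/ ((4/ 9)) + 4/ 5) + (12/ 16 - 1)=3047789/ 155036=19.66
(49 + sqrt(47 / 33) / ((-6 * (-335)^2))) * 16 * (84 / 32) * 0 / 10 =0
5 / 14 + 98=1377 / 14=98.36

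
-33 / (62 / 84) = -1386 / 31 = -44.71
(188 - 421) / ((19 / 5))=-1165 / 19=-61.32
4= 4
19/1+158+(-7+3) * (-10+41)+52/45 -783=-32798/45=-728.84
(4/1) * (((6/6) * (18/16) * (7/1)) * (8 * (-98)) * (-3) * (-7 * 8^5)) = -16994009088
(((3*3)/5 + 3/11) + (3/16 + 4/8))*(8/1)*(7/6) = 17003/660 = 25.76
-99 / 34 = -2.91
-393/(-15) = 131/5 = 26.20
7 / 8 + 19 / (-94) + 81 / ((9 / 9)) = 30709 / 376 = 81.67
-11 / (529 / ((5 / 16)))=-55 / 8464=-0.01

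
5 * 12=60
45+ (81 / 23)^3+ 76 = 2003648 / 12167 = 164.68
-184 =-184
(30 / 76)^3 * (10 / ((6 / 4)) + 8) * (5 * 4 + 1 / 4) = 1002375 / 54872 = 18.27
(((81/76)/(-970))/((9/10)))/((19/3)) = -27/140068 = -0.00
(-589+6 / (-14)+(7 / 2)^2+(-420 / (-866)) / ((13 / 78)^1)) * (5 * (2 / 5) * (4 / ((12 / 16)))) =-18566488 / 3031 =-6125.53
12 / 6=2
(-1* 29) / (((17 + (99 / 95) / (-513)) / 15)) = -2355525 / 92044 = -25.59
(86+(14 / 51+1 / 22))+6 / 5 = 490987 / 5610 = 87.52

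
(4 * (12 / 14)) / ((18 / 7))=4 / 3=1.33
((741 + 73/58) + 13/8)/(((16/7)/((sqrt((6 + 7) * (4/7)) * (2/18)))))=57527 * sqrt(91)/5568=98.56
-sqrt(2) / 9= -0.16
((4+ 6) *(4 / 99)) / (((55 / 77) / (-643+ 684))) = 2296 / 99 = 23.19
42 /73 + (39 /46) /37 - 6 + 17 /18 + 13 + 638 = 361486550 /559107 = 646.54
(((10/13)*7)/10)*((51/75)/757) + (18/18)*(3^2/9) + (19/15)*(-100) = -92751068/738075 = -125.67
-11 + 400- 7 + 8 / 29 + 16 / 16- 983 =-17392 / 29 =-599.72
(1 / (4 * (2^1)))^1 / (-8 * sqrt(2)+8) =-sqrt(2) / 64 -1 / 64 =-0.04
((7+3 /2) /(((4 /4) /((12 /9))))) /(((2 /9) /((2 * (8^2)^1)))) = 6528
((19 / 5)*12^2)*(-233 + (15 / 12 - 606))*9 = -20628756 / 5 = -4125751.20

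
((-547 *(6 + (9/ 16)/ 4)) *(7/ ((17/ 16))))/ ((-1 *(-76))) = -1504797/ 5168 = -291.18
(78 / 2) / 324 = 13 / 108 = 0.12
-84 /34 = -42 /17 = -2.47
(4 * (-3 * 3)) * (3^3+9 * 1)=-1296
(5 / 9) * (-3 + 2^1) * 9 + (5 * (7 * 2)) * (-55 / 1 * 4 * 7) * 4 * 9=-3880805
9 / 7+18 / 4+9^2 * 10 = 11421 / 14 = 815.79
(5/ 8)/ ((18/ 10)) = 25/ 72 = 0.35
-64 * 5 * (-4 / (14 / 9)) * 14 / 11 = 11520 / 11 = 1047.27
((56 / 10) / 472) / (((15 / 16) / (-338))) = -18928 / 4425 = -4.28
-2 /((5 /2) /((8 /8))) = -4 /5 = -0.80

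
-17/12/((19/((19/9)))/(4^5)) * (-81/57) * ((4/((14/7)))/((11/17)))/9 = 147968/1881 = 78.66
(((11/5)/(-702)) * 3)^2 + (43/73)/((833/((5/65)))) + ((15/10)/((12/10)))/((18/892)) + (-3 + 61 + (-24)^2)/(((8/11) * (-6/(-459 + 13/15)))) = 5545952634404279/83241440100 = 66624.90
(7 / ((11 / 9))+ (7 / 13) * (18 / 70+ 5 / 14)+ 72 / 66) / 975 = 10223 / 1394250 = 0.01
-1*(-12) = 12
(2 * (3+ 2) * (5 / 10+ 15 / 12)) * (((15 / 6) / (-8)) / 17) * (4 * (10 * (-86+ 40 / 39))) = 1449875 / 1326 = 1093.42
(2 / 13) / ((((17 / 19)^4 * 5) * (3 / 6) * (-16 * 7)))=-130321 / 152008220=-0.00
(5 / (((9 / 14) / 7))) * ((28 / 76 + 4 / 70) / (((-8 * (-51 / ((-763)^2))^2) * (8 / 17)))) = -671401994975341 / 837216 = -801945967.32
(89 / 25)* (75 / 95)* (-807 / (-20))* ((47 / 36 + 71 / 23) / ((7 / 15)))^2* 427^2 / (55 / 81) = 95449482399398229 / 35379520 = 2697873865.99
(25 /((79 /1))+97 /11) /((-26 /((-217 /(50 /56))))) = 24115644 /282425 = 85.39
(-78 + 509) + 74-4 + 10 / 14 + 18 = 3638 / 7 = 519.71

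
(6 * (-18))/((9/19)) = -228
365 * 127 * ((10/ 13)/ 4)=231775/ 26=8914.42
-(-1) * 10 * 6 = 60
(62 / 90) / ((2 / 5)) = 31 / 18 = 1.72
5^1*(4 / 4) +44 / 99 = 49 / 9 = 5.44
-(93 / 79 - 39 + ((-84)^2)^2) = -3933180756 / 79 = -49787098.18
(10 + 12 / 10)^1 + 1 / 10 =113 / 10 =11.30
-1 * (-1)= 1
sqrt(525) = 5 * sqrt(21) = 22.91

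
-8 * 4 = -32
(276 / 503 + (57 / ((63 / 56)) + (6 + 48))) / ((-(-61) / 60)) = 3175400 / 30683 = 103.49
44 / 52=11 / 13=0.85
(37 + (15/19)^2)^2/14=92235362/912247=101.11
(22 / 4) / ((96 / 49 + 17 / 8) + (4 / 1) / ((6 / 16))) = 588 / 1577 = 0.37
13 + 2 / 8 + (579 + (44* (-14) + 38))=57 / 4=14.25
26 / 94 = 13 / 47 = 0.28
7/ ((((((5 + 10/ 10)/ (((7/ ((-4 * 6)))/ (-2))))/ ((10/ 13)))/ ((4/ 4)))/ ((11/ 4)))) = 2695/ 7488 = 0.36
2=2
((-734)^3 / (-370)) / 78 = 98861726 / 7215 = 13702.25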